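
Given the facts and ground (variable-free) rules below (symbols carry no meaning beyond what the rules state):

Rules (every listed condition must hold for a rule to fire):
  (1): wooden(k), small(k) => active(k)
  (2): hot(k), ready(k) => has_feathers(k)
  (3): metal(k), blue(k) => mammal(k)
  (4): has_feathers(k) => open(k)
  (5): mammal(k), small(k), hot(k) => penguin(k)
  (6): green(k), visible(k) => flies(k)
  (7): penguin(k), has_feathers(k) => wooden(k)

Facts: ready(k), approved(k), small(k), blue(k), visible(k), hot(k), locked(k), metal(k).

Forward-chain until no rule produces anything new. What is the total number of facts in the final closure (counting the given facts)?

Round 1 — (2), (3), derive has_feathers(k), mammal(k).
Round 2 — (4), (5), derive open(k), penguin(k).
Round 3 — (7), derive wooden(k).
Round 4 — (1), derive active(k).
Closure: {active(k), approved(k), blue(k), has_feathers(k), hot(k), locked(k), mammal(k), metal(k), open(k), penguin(k), ready(k), small(k), visible(k), wooden(k)} — 14 facts.

14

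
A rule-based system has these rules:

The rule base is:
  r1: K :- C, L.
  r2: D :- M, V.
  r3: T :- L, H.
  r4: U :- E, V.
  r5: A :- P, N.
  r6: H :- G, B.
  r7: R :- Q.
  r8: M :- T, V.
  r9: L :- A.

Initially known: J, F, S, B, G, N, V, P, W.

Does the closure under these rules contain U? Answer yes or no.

no

Round 1 fires r5, r6, giving A, H.
Round 2 fires r9, giving L.
Round 3 fires r3, giving T.
Round 4 fires r8, giving M.
Round 5 fires r2, giving D.
Fixed point reached. U is concluded only by r4; r4 needs E (never derived).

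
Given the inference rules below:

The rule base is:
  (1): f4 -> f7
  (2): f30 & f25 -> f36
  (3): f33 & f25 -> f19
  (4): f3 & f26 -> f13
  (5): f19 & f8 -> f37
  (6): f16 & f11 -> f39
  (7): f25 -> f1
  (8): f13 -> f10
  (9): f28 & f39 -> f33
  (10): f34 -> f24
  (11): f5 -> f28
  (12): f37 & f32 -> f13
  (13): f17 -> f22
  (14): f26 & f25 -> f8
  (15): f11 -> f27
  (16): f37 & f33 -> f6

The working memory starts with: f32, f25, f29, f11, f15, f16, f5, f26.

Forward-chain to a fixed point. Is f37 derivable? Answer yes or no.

yes

Round 1 — (6), (7), (11), (14), (15), derive f39, f1, f28, f8, f27.
Round 2 — (9), derive f33.
Round 3 — (3), derive f19.
Round 4 — (5), derive f37.
Round 5 — (12), (16), derive f13, f6.
Round 6 — (8), derive f10.
f37 appears in round 4, so it is derivable.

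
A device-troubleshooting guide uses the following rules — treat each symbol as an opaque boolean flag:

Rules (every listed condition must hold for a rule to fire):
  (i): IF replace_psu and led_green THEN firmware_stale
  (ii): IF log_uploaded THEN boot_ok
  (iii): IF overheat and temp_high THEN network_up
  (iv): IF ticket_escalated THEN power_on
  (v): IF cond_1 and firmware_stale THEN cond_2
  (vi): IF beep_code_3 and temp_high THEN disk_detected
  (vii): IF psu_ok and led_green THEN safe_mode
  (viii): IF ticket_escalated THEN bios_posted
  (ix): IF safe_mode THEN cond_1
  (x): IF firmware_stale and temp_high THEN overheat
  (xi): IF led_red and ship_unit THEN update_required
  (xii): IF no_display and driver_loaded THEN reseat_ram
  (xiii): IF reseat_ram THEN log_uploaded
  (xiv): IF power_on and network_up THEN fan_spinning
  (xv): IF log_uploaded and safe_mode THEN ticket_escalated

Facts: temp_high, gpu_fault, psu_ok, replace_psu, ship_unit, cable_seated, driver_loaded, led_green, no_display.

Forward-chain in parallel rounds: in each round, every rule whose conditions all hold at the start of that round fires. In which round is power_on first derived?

Round 1: (i) [IF replace_psu and led_green THEN firmware_stale]; (vii) [IF psu_ok and led_green THEN safe_mode]; (xii) [IF no_display and driver_loaded THEN reseat_ram]. New: firmware_stale, safe_mode, reseat_ram.
Round 2: (ix) [IF safe_mode THEN cond_1]; (x) [IF firmware_stale and temp_high THEN overheat]; (xiii) [IF reseat_ram THEN log_uploaded]. New: cond_1, overheat, log_uploaded.
Round 3: (ii) [IF log_uploaded THEN boot_ok]; (iii) [IF overheat and temp_high THEN network_up]; (v) [IF cond_1 and firmware_stale THEN cond_2]; (xv) [IF log_uploaded and safe_mode THEN ticket_escalated]. New: boot_ok, network_up, cond_2, ticket_escalated.
Round 4: (iv) [IF ticket_escalated THEN power_on]; (viii) [IF ticket_escalated THEN bios_posted]. New: power_on, bios_posted.
power_on first appears in round 4.

4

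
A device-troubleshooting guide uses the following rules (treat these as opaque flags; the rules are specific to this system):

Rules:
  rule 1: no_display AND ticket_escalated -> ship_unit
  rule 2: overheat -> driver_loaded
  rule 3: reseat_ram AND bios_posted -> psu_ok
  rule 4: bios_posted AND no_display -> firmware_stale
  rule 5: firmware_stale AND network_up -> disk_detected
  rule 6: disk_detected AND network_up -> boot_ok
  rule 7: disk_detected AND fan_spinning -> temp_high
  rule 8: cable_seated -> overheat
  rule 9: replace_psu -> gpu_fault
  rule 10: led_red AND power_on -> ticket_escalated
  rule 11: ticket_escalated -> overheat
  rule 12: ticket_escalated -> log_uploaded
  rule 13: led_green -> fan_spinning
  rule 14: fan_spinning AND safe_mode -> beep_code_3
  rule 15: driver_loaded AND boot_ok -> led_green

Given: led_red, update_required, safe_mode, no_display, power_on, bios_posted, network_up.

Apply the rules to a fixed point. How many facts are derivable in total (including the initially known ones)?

19

[1] rule 4 [bios_posted AND no_display -> firmware_stale]; rule 10 [led_red AND power_on -> ticket_escalated]. ⇒ new: firmware_stale, ticket_escalated.
[2] rule 1 [no_display AND ticket_escalated -> ship_unit]; rule 5 [firmware_stale AND network_up -> disk_detected]; rule 11 [ticket_escalated -> overheat]; rule 12 [ticket_escalated -> log_uploaded]. ⇒ new: ship_unit, disk_detected, overheat, log_uploaded.
[3] rule 2 [overheat -> driver_loaded]; rule 6 [disk_detected AND network_up -> boot_ok]. ⇒ new: driver_loaded, boot_ok.
[4] rule 15 [driver_loaded AND boot_ok -> led_green]. ⇒ new: led_green.
[5] rule 13 [led_green -> fan_spinning]. ⇒ new: fan_spinning.
[6] rule 7 [disk_detected AND fan_spinning -> temp_high]; rule 14 [fan_spinning AND safe_mode -> beep_code_3]. ⇒ new: temp_high, beep_code_3.
Closure: {beep_code_3, bios_posted, boot_ok, disk_detected, driver_loaded, fan_spinning, firmware_stale, led_green, led_red, log_uploaded, network_up, no_display, overheat, power_on, safe_mode, ship_unit, temp_high, ticket_escalated, update_required} — 19 facts.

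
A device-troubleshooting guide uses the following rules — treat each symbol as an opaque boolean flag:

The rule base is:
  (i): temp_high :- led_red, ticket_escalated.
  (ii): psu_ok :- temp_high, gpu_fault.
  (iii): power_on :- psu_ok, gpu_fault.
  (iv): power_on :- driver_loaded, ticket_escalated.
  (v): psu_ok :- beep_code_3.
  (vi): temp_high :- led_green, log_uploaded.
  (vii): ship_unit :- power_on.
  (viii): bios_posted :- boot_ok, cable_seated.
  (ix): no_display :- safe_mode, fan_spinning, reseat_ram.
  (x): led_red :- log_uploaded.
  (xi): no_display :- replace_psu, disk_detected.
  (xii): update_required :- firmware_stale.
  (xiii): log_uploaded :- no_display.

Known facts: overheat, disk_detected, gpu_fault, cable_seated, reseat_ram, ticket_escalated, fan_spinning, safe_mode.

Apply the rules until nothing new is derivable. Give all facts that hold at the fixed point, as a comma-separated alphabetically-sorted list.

cable_seated, disk_detected, fan_spinning, gpu_fault, led_red, log_uploaded, no_display, overheat, power_on, psu_ok, reseat_ram, safe_mode, ship_unit, temp_high, ticket_escalated

Round 1: (ix) [no_display :- safe_mode, fan_spinning, reseat_ram.]. Adds no_display.
Round 2: (xiii) [log_uploaded :- no_display.]. Adds log_uploaded.
Round 3: (x) [led_red :- log_uploaded.]. Adds led_red.
Round 4: (i) [temp_high :- led_red, ticket_escalated.]. Adds temp_high.
Round 5: (ii) [psu_ok :- temp_high, gpu_fault.]. Adds psu_ok.
Round 6: (iii) [power_on :- psu_ok, gpu_fault.]. Adds power_on.
Round 7: (vii) [ship_unit :- power_on.]. Adds ship_unit.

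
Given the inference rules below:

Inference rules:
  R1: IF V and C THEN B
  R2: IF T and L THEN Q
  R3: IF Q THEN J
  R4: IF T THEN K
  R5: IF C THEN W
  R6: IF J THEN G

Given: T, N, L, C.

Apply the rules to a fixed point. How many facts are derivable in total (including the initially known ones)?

[1] R2 [IF T and L THEN Q]; R4 [IF T THEN K]; R5 [IF C THEN W]. ⇒ new: Q, K, W.
[2] R3 [IF Q THEN J]. ⇒ new: J.
[3] R6 [IF J THEN G]. ⇒ new: G.
Closure: {C, G, J, K, L, N, Q, T, W} — 9 facts.

9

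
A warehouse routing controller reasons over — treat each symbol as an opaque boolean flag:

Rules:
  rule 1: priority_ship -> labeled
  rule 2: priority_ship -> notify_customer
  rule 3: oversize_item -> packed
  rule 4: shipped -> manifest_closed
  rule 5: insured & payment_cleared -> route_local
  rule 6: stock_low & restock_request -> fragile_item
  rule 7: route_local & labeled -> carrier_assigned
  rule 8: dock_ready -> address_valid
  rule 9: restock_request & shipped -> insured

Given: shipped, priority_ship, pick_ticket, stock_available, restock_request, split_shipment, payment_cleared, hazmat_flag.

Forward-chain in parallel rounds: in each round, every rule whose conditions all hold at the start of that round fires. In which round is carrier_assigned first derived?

3

Round 1 fires rule 1, rule 2, rule 4, rule 9, giving labeled, notify_customer, manifest_closed, insured.
Round 2 fires rule 5, giving route_local.
Round 3 fires rule 7, giving carrier_assigned.
carrier_assigned first appears in round 3.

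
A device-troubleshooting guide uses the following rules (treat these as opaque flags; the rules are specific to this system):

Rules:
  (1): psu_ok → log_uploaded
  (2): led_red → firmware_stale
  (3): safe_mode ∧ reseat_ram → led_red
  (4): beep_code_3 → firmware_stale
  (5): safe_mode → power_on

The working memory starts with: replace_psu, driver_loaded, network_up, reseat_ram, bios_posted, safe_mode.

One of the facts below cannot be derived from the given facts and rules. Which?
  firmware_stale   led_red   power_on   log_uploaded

log_uploaded

Round 1 fires (3), (5), giving led_red, power_on.
Round 2 fires (2), giving firmware_stale.
Derived: firmware_stale (round 2), led_red (round 1), power_on (round 1). log_uploaded never appears in any round.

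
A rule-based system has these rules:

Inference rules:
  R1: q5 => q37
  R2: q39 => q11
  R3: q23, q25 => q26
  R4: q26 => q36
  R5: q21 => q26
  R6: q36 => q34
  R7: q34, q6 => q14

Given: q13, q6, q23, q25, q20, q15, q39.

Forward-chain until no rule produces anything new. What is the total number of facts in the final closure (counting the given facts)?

Round 1 fires R2, R3, giving q11, q26.
Round 2 fires R4, giving q36.
Round 3 fires R6, giving q34.
Round 4 fires R7, giving q14.
Closure: {q11, q13, q14, q15, q20, q23, q25, q26, q34, q36, q39, q6} — 12 facts.

12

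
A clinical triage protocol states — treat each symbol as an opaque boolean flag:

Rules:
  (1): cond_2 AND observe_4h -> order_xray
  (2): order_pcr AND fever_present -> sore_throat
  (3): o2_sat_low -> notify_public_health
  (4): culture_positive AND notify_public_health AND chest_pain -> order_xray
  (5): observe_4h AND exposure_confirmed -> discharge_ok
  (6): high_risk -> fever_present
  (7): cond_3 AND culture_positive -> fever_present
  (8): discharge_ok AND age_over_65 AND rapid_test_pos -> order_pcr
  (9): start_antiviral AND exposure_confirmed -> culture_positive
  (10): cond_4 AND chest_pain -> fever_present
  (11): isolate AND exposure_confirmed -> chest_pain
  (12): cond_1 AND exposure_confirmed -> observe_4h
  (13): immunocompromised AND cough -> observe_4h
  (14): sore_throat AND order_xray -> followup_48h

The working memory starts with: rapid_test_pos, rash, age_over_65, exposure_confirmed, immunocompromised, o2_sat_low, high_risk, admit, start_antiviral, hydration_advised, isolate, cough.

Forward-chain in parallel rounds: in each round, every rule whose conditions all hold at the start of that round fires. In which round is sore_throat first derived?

Round 1 fires (3), (6), (9), (11), (13), giving notify_public_health, fever_present, culture_positive, chest_pain, observe_4h.
Round 2 fires (4), (5), giving order_xray, discharge_ok.
Round 3 fires (8), giving order_pcr.
Round 4 fires (2), giving sore_throat.
sore_throat first appears in round 4.

4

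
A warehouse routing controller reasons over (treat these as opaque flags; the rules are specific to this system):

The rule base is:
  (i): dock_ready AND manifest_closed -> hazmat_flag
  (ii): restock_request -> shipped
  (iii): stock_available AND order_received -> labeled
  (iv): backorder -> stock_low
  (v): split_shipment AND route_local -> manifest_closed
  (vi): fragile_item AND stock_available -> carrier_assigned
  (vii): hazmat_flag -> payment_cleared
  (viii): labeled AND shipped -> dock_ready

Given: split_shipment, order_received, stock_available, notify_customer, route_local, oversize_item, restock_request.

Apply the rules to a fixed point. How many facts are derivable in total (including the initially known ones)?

Round 1: (ii) [restock_request -> shipped]; (iii) [stock_available AND order_received -> labeled]; (v) [split_shipment AND route_local -> manifest_closed]. Adds shipped, labeled, manifest_closed.
Round 2: (viii) [labeled AND shipped -> dock_ready]. Adds dock_ready.
Round 3: (i) [dock_ready AND manifest_closed -> hazmat_flag]. Adds hazmat_flag.
Round 4: (vii) [hazmat_flag -> payment_cleared]. Adds payment_cleared.
Closure: {dock_ready, hazmat_flag, labeled, manifest_closed, notify_customer, order_received, oversize_item, payment_cleared, restock_request, route_local, shipped, split_shipment, stock_available} — 13 facts.

13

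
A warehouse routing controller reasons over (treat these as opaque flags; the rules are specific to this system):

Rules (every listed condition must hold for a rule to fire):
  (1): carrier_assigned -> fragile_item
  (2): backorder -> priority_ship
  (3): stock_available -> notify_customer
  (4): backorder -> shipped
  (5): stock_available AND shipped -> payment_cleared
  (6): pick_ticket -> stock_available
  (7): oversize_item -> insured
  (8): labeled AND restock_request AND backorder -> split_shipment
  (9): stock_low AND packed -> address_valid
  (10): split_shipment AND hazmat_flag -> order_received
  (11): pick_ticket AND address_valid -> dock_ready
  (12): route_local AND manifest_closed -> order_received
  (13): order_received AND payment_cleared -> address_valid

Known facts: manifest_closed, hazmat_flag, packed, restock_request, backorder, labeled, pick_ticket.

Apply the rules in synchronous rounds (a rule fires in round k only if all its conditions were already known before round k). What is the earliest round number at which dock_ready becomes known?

Round 1: (2) [backorder -> priority_ship]; (4) [backorder -> shipped]; (6) [pick_ticket -> stock_available]; (8) [labeled AND restock_request AND backorder -> split_shipment]. New: priority_ship, shipped, stock_available, split_shipment.
Round 2: (3) [stock_available -> notify_customer]; (5) [stock_available AND shipped -> payment_cleared]; (10) [split_shipment AND hazmat_flag -> order_received]. New: notify_customer, payment_cleared, order_received.
Round 3: (13) [order_received AND payment_cleared -> address_valid]. New: address_valid.
Round 4: (11) [pick_ticket AND address_valid -> dock_ready]. New: dock_ready.
dock_ready first appears in round 4.

4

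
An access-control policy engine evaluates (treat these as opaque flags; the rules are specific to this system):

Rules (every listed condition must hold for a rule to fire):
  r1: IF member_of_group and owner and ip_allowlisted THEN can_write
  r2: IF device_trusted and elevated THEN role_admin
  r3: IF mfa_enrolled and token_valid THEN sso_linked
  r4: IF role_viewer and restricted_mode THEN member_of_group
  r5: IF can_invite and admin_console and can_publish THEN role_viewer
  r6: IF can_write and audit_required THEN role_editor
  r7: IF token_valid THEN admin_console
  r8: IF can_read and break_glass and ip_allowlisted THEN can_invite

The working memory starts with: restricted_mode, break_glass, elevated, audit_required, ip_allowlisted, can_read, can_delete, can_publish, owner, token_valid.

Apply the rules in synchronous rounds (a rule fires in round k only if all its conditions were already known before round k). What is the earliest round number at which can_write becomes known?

4

Round 1: r7 [IF token_valid THEN admin_console]; r8 [IF can_read and break_glass and ip_allowlisted THEN can_invite]. New: admin_console, can_invite.
Round 2: r5 [IF can_invite and admin_console and can_publish THEN role_viewer]. New: role_viewer.
Round 3: r4 [IF role_viewer and restricted_mode THEN member_of_group]. New: member_of_group.
Round 4: r1 [IF member_of_group and owner and ip_allowlisted THEN can_write]. New: can_write.
can_write first appears in round 4.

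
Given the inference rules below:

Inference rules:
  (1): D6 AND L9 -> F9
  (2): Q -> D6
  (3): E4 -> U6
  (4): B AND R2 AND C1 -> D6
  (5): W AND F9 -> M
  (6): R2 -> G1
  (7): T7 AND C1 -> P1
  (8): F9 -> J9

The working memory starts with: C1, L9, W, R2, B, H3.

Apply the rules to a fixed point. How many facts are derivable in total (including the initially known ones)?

11

Round 1: (4) [B AND R2 AND C1 -> D6]; (6) [R2 -> G1]. Adds D6, G1.
Round 2: (1) [D6 AND L9 -> F9]. Adds F9.
Round 3: (5) [W AND F9 -> M]; (8) [F9 -> J9]. Adds M, J9.
Closure: {B, C1, D6, F9, G1, H3, J9, L9, M, R2, W} — 11 facts.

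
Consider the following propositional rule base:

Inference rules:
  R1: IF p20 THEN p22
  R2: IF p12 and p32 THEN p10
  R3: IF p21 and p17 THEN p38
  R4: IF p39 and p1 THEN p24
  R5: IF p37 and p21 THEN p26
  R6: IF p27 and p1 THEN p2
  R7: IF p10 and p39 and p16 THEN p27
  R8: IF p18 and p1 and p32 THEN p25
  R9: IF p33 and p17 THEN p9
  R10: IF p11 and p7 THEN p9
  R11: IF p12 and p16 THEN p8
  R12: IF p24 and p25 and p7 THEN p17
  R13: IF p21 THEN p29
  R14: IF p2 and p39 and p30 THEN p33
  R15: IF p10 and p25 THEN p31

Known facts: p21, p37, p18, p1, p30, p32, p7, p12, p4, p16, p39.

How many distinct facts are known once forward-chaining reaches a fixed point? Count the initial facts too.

24

Round 1: R2 [IF p12 and p32 THEN p10]; R4 [IF p39 and p1 THEN p24]; R5 [IF p37 and p21 THEN p26]; R8 [IF p18 and p1 and p32 THEN p25]; R11 [IF p12 and p16 THEN p8]; R13 [IF p21 THEN p29]. New: p10, p24, p26, p25, p8, p29.
Round 2: R7 [IF p10 and p39 and p16 THEN p27]; R12 [IF p24 and p25 and p7 THEN p17]; R15 [IF p10 and p25 THEN p31]. New: p27, p17, p31.
Round 3: R3 [IF p21 and p17 THEN p38]; R6 [IF p27 and p1 THEN p2]. New: p38, p2.
Round 4: R14 [IF p2 and p39 and p30 THEN p33]. New: p33.
Round 5: R9 [IF p33 and p17 THEN p9]. New: p9.
Closure: {p1, p10, p12, p16, p17, p18, p2, p21, p24, p25, p26, p27, p29, p30, p31, p32, p33, p37, p38, p39, p4, p7, p8, p9} — 24 facts.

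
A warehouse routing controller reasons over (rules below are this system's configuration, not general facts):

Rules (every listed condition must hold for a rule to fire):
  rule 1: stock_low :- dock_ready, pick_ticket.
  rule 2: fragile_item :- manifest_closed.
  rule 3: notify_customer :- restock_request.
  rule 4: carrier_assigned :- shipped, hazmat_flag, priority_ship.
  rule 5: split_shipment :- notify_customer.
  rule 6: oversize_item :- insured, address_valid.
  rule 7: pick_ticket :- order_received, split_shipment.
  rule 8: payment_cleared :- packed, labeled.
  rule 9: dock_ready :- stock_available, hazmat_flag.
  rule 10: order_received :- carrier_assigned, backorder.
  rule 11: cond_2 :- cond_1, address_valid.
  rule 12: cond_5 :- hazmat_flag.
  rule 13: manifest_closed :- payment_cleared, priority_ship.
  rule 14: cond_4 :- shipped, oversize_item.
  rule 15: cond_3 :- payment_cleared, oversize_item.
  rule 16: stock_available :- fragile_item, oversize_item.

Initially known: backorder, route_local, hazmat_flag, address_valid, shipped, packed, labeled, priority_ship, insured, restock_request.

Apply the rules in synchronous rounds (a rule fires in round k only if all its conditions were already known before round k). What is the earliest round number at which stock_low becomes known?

Round 1 — rule 3, rule 4, rule 6, rule 8, rule 12, derive notify_customer, carrier_assigned, oversize_item, payment_cleared, cond_5.
Round 2 — rule 5, rule 10, rule 13, rule 14, rule 15, derive split_shipment, order_received, manifest_closed, cond_4, cond_3.
Round 3 — rule 2, rule 7, derive fragile_item, pick_ticket.
Round 4 — rule 16, derive stock_available.
Round 5 — rule 9, derive dock_ready.
Round 6 — rule 1, derive stock_low.
stock_low first appears in round 6.

6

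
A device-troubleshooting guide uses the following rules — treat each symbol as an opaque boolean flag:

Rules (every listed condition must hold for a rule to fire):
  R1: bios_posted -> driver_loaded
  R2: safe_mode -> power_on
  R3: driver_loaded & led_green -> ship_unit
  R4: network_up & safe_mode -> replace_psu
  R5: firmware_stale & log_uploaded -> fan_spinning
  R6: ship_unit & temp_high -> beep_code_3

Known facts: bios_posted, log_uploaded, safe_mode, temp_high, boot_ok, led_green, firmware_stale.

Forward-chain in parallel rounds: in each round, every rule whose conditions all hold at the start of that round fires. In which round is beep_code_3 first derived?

3

[1] R1 [bios_posted -> driver_loaded]; R2 [safe_mode -> power_on]; R5 [firmware_stale & log_uploaded -> fan_spinning]. ⇒ new: driver_loaded, power_on, fan_spinning.
[2] R3 [driver_loaded & led_green -> ship_unit]. ⇒ new: ship_unit.
[3] R6 [ship_unit & temp_high -> beep_code_3]. ⇒ new: beep_code_3.
beep_code_3 first appears in round 3.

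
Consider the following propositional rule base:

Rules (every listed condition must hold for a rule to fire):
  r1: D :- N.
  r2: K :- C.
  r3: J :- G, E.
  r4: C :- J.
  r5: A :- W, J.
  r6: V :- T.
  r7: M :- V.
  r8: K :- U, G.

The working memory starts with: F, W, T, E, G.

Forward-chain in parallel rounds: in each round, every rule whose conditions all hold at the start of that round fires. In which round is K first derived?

3

Round 1 fires r3, r6, giving J, V.
Round 2 fires r4, r5, r7, giving C, A, M.
Round 3 fires r2, giving K.
K first appears in round 3.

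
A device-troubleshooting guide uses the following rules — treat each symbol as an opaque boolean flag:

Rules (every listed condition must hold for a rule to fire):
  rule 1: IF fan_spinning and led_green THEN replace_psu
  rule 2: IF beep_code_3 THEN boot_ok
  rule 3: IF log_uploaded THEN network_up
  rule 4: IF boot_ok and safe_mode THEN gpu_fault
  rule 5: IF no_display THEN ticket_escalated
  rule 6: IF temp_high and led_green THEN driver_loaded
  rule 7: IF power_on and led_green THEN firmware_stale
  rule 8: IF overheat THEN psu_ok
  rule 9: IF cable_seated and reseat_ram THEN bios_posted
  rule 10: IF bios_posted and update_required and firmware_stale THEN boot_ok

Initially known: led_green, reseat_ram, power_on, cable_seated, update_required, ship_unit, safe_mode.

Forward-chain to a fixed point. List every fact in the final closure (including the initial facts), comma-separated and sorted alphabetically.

bios_posted, boot_ok, cable_seated, firmware_stale, gpu_fault, led_green, power_on, reseat_ram, safe_mode, ship_unit, update_required

Round 1 — rule 7, rule 9, derive firmware_stale, bios_posted.
Round 2 — rule 10, derive boot_ok.
Round 3 — rule 4, derive gpu_fault.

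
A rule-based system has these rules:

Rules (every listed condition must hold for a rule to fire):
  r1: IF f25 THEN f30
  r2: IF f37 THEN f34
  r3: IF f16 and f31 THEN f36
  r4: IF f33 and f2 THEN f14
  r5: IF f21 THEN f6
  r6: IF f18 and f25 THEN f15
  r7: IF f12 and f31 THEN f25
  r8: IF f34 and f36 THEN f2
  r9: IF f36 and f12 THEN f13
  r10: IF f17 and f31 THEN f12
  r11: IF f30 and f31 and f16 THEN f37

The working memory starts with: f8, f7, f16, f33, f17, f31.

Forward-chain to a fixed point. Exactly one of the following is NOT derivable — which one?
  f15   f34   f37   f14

Round 1: r3 [IF f16 and f31 THEN f36]; r10 [IF f17 and f31 THEN f12]. New: f36, f12.
Round 2: r7 [IF f12 and f31 THEN f25]; r9 [IF f36 and f12 THEN f13]. New: f25, f13.
Round 3: r1 [IF f25 THEN f30]. New: f30.
Round 4: r11 [IF f30 and f31 and f16 THEN f37]. New: f37.
Round 5: r2 [IF f37 THEN f34]. New: f34.
Round 6: r8 [IF f34 and f36 THEN f2]. New: f2.
Round 7: r4 [IF f33 and f2 THEN f14]. New: f14.
Derived: f37 (round 4), f14 (round 7), f34 (round 5). f15 never appears in any round.

f15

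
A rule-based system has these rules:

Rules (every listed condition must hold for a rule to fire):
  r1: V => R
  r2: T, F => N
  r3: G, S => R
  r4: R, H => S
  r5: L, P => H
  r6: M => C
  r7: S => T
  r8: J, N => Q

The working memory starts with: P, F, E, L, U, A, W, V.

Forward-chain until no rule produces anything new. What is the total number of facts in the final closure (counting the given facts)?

Round 1: r1 [V => R]; r5 [L, P => H]. Adds R, H.
Round 2: r4 [R, H => S]. Adds S.
Round 3: r7 [S => T]. Adds T.
Round 4: r2 [T, F => N]. Adds N.
Closure: {A, E, F, H, L, N, P, R, S, T, U, V, W} — 13 facts.

13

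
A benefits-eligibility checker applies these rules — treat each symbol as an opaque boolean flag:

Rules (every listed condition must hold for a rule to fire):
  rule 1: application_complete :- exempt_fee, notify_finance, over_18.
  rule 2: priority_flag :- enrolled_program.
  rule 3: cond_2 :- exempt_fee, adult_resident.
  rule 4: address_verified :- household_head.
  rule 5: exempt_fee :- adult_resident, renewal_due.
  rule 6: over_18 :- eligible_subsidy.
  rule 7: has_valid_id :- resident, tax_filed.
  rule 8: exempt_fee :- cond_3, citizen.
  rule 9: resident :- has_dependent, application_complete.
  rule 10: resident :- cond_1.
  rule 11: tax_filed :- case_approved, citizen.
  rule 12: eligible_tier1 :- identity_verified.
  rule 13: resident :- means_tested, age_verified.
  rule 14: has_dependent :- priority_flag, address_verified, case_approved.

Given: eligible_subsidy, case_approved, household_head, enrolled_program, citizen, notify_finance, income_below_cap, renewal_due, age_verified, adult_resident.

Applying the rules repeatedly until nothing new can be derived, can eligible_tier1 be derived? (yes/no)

no

Round 1 — rule 2, rule 4, rule 5, rule 6, rule 11, derive priority_flag, address_verified, exempt_fee, over_18, tax_filed.
Round 2 — rule 1, rule 3, rule 14, derive application_complete, cond_2, has_dependent.
Round 3 — rule 9, derive resident.
Round 4 — rule 7, derive has_valid_id.
Fixed point reached. eligible_tier1 is concluded only by rule 12; rule 12 needs identity_verified (never derived).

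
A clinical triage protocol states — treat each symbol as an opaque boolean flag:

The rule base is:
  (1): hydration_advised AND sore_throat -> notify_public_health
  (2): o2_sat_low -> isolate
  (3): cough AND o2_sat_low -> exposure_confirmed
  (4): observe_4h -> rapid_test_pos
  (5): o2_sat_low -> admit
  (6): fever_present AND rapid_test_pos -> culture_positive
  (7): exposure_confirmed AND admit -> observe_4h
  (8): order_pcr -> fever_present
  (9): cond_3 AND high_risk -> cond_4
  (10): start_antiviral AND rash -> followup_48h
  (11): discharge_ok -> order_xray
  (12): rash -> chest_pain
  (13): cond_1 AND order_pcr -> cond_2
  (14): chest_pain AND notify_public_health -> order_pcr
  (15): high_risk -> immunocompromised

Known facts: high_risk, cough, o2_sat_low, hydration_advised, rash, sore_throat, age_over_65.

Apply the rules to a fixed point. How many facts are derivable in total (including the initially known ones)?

Round 1: (1) [hydration_advised AND sore_throat -> notify_public_health]; (2) [o2_sat_low -> isolate]; (3) [cough AND o2_sat_low -> exposure_confirmed]; (5) [o2_sat_low -> admit]; (12) [rash -> chest_pain]; (15) [high_risk -> immunocompromised]. New: notify_public_health, isolate, exposure_confirmed, admit, chest_pain, immunocompromised.
Round 2: (7) [exposure_confirmed AND admit -> observe_4h]; (14) [chest_pain AND notify_public_health -> order_pcr]. New: observe_4h, order_pcr.
Round 3: (4) [observe_4h -> rapid_test_pos]; (8) [order_pcr -> fever_present]. New: rapid_test_pos, fever_present.
Round 4: (6) [fever_present AND rapid_test_pos -> culture_positive]. New: culture_positive.
Closure: {admit, age_over_65, chest_pain, cough, culture_positive, exposure_confirmed, fever_present, high_risk, hydration_advised, immunocompromised, isolate, notify_public_health, o2_sat_low, observe_4h, order_pcr, rapid_test_pos, rash, sore_throat} — 18 facts.

18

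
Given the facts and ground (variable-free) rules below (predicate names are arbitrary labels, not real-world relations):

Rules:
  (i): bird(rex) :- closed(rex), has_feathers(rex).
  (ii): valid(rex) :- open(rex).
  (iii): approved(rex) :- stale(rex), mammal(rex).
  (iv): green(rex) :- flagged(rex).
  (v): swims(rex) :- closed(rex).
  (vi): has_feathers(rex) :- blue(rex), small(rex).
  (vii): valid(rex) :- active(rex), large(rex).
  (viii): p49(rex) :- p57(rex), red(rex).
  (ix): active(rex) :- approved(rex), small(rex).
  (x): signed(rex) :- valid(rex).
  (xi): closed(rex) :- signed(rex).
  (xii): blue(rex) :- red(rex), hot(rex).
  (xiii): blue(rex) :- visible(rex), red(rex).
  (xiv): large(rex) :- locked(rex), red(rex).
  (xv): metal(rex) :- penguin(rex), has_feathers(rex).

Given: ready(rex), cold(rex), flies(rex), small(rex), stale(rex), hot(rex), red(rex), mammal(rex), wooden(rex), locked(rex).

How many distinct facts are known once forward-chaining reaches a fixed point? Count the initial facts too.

20

Round 1: (iii) [approved(rex) :- stale(rex), mammal(rex).]; (xii) [blue(rex) :- red(rex), hot(rex).]; (xiv) [large(rex) :- locked(rex), red(rex).]. Adds approved(rex), blue(rex), large(rex).
Round 2: (vi) [has_feathers(rex) :- blue(rex), small(rex).]; (ix) [active(rex) :- approved(rex), small(rex).]. Adds has_feathers(rex), active(rex).
Round 3: (vii) [valid(rex) :- active(rex), large(rex).]. Adds valid(rex).
Round 4: (x) [signed(rex) :- valid(rex).]. Adds signed(rex).
Round 5: (xi) [closed(rex) :- signed(rex).]. Adds closed(rex).
Round 6: (i) [bird(rex) :- closed(rex), has_feathers(rex).]; (v) [swims(rex) :- closed(rex).]. Adds bird(rex), swims(rex).
Closure: {active(rex), approved(rex), bird(rex), blue(rex), closed(rex), cold(rex), flies(rex), has_feathers(rex), hot(rex), large(rex), locked(rex), mammal(rex), ready(rex), red(rex), signed(rex), small(rex), stale(rex), swims(rex), valid(rex), wooden(rex)} — 20 facts.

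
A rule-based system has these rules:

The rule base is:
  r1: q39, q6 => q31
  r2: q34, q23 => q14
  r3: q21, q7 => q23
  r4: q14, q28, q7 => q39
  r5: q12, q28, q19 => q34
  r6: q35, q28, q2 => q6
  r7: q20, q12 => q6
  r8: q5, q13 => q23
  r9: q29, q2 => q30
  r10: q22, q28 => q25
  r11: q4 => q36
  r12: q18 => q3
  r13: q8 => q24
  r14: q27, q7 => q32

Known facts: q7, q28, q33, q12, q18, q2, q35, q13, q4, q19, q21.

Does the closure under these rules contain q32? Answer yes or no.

Round 1 — r3, r5, r6, r11, r12, derive q23, q34, q6, q36, q3.
Round 2 — r2, derive q14.
Round 3 — r4, derive q39.
Round 4 — r1, derive q31.
Fixed point reached. q32 is concluded only by r14; r14 needs q27 (never derived).

no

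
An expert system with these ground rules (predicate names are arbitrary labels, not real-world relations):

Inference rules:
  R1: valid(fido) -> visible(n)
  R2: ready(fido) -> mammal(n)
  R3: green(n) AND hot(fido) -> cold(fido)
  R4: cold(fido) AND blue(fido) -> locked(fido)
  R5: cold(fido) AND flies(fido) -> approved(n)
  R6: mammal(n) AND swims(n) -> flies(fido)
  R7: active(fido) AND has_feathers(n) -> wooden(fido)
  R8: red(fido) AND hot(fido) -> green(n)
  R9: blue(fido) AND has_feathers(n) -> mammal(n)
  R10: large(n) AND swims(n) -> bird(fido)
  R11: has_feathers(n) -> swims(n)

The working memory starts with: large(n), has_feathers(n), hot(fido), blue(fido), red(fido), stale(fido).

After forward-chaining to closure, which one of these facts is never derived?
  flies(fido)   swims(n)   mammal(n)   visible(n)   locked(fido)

visible(n)

Round 1 fires R8, R9, R11, giving green(n), mammal(n), swims(n).
Round 2 fires R3, R6, R10, giving cold(fido), flies(fido), bird(fido).
Round 3 fires R4, R5, giving locked(fido), approved(n).
Derived: mammal(n) (round 1), flies(fido) (round 2), swims(n) (round 1), locked(fido) (round 3). visible(n) never appears in any round.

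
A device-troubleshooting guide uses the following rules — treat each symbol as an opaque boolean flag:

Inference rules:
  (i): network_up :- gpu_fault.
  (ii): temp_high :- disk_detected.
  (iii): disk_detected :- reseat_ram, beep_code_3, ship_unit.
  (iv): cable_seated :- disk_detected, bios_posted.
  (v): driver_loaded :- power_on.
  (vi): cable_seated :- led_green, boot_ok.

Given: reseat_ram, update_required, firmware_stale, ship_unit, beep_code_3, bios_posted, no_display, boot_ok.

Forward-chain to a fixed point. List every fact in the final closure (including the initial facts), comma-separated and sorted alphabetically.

Round 1 — (iii), derive disk_detected.
Round 2 — (ii), (iv), derive temp_high, cable_seated.

beep_code_3, bios_posted, boot_ok, cable_seated, disk_detected, firmware_stale, no_display, reseat_ram, ship_unit, temp_high, update_required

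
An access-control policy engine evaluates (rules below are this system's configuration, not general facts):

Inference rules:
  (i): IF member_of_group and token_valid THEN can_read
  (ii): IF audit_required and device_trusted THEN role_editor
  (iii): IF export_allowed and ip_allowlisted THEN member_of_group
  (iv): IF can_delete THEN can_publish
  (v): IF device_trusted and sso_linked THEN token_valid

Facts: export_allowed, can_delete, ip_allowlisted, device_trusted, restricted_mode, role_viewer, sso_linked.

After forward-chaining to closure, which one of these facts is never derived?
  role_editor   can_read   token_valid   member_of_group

Round 1: (iii) [IF export_allowed and ip_allowlisted THEN member_of_group]; (iv) [IF can_delete THEN can_publish]; (v) [IF device_trusted and sso_linked THEN token_valid]. Adds member_of_group, can_publish, token_valid.
Round 2: (i) [IF member_of_group and token_valid THEN can_read]. Adds can_read.
Derived: token_valid (round 1), can_read (round 2), member_of_group (round 1). role_editor never appears in any round.

role_editor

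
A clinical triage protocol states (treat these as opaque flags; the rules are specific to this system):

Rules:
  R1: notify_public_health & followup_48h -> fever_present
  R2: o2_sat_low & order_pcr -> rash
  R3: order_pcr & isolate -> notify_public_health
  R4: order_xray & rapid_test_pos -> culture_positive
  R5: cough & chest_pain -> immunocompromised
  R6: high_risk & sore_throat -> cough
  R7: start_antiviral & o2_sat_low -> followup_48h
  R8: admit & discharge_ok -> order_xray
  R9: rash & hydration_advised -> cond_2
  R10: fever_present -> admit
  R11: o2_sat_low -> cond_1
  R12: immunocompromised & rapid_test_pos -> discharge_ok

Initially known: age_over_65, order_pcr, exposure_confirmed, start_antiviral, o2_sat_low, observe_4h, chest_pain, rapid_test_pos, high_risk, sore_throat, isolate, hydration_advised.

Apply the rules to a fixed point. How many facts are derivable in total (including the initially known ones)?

24

Round 1 fires R2, R3, R6, R7, R11, giving rash, notify_public_health, cough, followup_48h, cond_1.
Round 2 fires R1, R5, R9, giving fever_present, immunocompromised, cond_2.
Round 3 fires R10, R12, giving admit, discharge_ok.
Round 4 fires R8, giving order_xray.
Round 5 fires R4, giving culture_positive.
Closure: {admit, age_over_65, chest_pain, cond_1, cond_2, cough, culture_positive, discharge_ok, exposure_confirmed, fever_present, followup_48h, high_risk, hydration_advised, immunocompromised, isolate, notify_public_health, o2_sat_low, observe_4h, order_pcr, order_xray, rapid_test_pos, rash, sore_throat, start_antiviral} — 24 facts.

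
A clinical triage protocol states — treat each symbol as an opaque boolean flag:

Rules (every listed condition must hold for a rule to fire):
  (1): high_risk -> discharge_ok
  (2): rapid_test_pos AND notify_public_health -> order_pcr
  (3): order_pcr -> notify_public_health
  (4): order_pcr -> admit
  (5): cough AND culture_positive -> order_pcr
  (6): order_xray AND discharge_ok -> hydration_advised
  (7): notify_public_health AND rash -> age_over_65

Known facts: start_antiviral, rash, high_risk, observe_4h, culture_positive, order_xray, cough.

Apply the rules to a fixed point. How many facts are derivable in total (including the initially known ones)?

Round 1: (1) [high_risk -> discharge_ok]; (5) [cough AND culture_positive -> order_pcr]. New: discharge_ok, order_pcr.
Round 2: (3) [order_pcr -> notify_public_health]; (4) [order_pcr -> admit]; (6) [order_xray AND discharge_ok -> hydration_advised]. New: notify_public_health, admit, hydration_advised.
Round 3: (7) [notify_public_health AND rash -> age_over_65]. New: age_over_65.
Closure: {admit, age_over_65, cough, culture_positive, discharge_ok, high_risk, hydration_advised, notify_public_health, observe_4h, order_pcr, order_xray, rash, start_antiviral} — 13 facts.

13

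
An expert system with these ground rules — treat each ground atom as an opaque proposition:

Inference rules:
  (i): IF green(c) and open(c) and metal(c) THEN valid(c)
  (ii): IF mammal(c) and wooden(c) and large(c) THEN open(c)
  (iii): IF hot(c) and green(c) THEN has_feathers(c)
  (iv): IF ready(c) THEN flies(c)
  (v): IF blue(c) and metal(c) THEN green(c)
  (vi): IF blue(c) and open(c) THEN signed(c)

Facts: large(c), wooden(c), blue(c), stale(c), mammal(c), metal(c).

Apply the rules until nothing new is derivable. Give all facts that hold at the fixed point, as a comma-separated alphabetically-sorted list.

blue(c), green(c), large(c), mammal(c), metal(c), open(c), signed(c), stale(c), valid(c), wooden(c)

Round 1 — (ii), (v), derive open(c), green(c).
Round 2 — (i), (vi), derive valid(c), signed(c).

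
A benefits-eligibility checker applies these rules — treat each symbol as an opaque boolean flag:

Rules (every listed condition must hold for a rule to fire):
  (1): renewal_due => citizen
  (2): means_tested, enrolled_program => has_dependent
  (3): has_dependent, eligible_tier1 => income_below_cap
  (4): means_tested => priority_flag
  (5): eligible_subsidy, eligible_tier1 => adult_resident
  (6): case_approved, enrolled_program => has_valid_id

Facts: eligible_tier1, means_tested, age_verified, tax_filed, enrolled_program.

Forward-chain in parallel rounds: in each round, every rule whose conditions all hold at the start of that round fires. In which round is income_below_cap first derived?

Round 1: (2) [means_tested, enrolled_program => has_dependent]; (4) [means_tested => priority_flag]. New: has_dependent, priority_flag.
Round 2: (3) [has_dependent, eligible_tier1 => income_below_cap]. New: income_below_cap.
income_below_cap first appears in round 2.

2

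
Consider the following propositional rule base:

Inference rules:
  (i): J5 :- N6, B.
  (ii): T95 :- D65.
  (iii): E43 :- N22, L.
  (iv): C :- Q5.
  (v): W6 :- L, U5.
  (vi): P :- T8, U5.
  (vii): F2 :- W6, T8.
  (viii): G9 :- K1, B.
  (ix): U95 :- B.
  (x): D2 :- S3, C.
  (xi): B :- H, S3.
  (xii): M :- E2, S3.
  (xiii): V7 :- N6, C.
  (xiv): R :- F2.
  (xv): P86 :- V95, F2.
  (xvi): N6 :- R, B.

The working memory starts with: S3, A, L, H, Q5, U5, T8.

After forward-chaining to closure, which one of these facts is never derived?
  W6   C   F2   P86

Round 1: (iv) [C :- Q5.]; (v) [W6 :- L, U5.]; (vi) [P :- T8, U5.]; (xi) [B :- H, S3.]. New: C, W6, P, B.
Round 2: (vii) [F2 :- W6, T8.]; (ix) [U95 :- B.]; (x) [D2 :- S3, C.]. New: F2, U95, D2.
Round 3: (xiv) [R :- F2.]. New: R.
Round 4: (xvi) [N6 :- R, B.]. New: N6.
Round 5: (i) [J5 :- N6, B.]; (xiii) [V7 :- N6, C.]. New: J5, V7.
Derived: C (round 1), W6 (round 1), F2 (round 2). P86 never appears in any round.

P86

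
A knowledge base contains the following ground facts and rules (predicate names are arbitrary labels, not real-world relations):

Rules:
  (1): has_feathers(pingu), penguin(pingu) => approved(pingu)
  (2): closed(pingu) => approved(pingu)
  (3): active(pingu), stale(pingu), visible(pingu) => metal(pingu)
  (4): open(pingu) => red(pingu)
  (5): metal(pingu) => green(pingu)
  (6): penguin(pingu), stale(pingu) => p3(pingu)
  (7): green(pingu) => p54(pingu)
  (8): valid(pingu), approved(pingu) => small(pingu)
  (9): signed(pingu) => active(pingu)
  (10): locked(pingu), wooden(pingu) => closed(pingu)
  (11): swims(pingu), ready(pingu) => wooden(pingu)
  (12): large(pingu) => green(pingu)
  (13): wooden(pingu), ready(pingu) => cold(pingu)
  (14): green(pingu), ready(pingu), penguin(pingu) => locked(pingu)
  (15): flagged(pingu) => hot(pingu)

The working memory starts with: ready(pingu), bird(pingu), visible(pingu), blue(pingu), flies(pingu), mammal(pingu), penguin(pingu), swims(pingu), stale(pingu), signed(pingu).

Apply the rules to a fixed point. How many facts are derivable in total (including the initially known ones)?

Round 1 — (6), (9), (11), derive p3(pingu), active(pingu), wooden(pingu).
Round 2 — (3), (13), derive metal(pingu), cold(pingu).
Round 3 — (5), derive green(pingu).
Round 4 — (7), (14), derive p54(pingu), locked(pingu).
Round 5 — (10), derive closed(pingu).
Round 6 — (2), derive approved(pingu).
Closure: {active(pingu), approved(pingu), bird(pingu), blue(pingu), closed(pingu), cold(pingu), flies(pingu), green(pingu), locked(pingu), mammal(pingu), metal(pingu), p3(pingu), p54(pingu), penguin(pingu), ready(pingu), signed(pingu), stale(pingu), swims(pingu), visible(pingu), wooden(pingu)} — 20 facts.

20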